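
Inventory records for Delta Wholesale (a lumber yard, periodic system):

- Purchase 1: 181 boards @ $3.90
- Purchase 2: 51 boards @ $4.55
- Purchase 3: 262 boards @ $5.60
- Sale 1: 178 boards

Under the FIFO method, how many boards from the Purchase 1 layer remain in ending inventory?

3

Sale 1 (178) [FIFO — oldest first]: 178 @ $3.90 = $694.20
Ending inventory: 3 @ $3.90 + 51 @ $4.55 + 262 @ $5.60 = $1,710.95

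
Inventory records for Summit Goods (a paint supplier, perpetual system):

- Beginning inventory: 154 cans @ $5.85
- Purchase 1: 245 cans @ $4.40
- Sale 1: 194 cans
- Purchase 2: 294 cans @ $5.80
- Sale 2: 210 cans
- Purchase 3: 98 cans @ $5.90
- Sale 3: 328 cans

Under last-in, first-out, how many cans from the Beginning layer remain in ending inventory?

59

Sale 1 (194) [LIFO — newest first]: 194 @ $4.40 = $853.60
Sale 2 (210) [LIFO — newest first]: 210 @ $5.80 = $1,218.00
Sale 3 (328) [LIFO — newest first]: 98 @ $5.90 + 84 @ $5.80 + 51 @ $4.40 + 95 @ $5.85 = $1,845.55
Total COGS = $853.60 + $1,218.00 + $1,845.55 = $3,917.15
Ending inventory: 59 @ $5.85 = $345.15
Check: goods available $4,262.30 = COGS $3,917.15 + ending $345.15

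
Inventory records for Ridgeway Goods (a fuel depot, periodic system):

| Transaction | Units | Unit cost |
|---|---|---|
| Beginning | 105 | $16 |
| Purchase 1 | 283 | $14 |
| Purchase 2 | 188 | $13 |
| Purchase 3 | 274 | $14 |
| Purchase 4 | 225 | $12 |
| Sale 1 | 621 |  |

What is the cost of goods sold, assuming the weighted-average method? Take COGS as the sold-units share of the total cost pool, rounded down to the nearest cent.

Sale 1, sell 621: 621/1075 × $14,622.00 → $8,446.75
Ending inventory (cost pool remaining) = $6,175.25

COGS = $8,446.75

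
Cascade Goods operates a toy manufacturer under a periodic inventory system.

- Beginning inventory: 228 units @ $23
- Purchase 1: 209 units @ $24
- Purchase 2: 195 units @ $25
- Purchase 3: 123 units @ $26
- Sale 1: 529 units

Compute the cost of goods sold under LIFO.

Sale 1 (529) [LIFO — newest first]: 123 @ $26 + 195 @ $25 + 209 @ $24 + 2 @ $23 = $13,135
Ending inventory: 226 @ $23 = $5,198
Check: goods available $18,333 = COGS $13,135 + ending $5,198

COGS = $13,135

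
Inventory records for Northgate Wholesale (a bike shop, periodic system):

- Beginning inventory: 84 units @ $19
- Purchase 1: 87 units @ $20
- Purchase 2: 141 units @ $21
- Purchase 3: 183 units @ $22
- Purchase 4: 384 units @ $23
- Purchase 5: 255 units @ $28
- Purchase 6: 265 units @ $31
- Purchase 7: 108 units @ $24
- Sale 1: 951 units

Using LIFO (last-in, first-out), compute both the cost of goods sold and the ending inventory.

Sale 1 (951) [LIFO — newest first]: 108 @ $24 + 265 @ $31 + 255 @ $28 + 323 @ $23 = $25,376
Ending inventory: 84 @ $19 + 87 @ $20 + 141 @ $21 + 183 @ $22 + 61 @ $23 = $11,726

COGS = $25,376; ending inventory = $11,726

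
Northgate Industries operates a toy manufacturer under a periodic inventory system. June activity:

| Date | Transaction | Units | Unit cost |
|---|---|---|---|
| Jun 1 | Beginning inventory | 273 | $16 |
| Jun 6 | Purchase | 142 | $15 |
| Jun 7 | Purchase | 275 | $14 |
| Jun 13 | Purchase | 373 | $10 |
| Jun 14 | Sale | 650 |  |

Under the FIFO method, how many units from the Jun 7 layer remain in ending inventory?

40

Jun 14, 650 sold [FIFO — oldest first]: 273 @ $16 + 142 @ $15 + 235 @ $14 = $9,788
Ending inventory: 40 @ $14 + 373 @ $10 = $4,290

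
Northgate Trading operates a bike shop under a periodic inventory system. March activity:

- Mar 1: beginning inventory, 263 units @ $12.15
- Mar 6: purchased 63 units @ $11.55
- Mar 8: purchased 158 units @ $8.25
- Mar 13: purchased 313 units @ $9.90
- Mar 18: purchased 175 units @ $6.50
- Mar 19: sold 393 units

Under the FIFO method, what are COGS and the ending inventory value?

COGS = $4,475.85; ending inventory = $4,986.95

Mar 19, 393 sold [FIFO — oldest first]: 263 @ $12.15 + 63 @ $11.55 + 67 @ $8.25 = $4,475.85
Ending inventory: 91 @ $8.25 + 313 @ $9.90 + 175 @ $6.50 = $4,986.95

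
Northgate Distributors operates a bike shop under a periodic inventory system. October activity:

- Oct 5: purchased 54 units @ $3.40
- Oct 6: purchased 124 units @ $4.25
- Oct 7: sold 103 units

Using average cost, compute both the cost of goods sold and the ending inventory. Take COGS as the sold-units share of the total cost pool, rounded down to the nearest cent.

Oct 7, sell 103: 103/178 × $710.60 → $411.18
Ending inventory (cost pool remaining) = $299.42

COGS = $411.18; ending inventory = $299.42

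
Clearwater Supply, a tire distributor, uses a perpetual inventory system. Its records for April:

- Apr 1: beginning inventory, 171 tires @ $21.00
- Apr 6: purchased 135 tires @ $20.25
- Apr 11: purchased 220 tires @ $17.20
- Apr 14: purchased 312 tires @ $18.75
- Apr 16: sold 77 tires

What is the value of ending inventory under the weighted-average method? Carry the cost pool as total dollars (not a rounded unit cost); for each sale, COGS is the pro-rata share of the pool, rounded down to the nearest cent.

After Apr 1: 171 on hand, pool $3,591.00 (≈ $21.0000 each)
After Apr 6: 306 on hand, pool $6,324.75 (≈ $20.6691 each)
After Apr 11: 526 on hand, pool $10,108.75 (≈ $19.2182 each)
After Apr 14: 838 on hand, pool $15,958.75 (≈ $19.0439 each)
Apr 16, sell 77: 77/838 × $15,958.75 → $1,466.37
Ending inventory (cost pool remaining) = $14,492.38

Ending inventory = $14,492.38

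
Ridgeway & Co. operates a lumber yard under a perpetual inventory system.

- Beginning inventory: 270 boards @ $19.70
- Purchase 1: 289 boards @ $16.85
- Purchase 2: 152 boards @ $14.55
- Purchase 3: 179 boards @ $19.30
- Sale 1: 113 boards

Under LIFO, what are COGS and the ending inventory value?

COGS = $2,180.90; ending inventory = $13,674.05

Sale 1 (113) [LIFO — newest first]: 113 @ $19.30 = $2,180.90
Ending inventory: 270 @ $19.70 + 289 @ $16.85 + 152 @ $14.55 + 66 @ $19.30 = $13,674.05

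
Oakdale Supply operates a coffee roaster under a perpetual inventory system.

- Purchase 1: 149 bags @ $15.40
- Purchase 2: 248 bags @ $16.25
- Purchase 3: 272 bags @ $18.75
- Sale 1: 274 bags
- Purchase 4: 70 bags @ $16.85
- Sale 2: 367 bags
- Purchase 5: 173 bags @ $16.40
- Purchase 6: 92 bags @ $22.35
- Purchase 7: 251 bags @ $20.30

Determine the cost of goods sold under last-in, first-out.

COGS = $11,094.90

Sale 1 (274) [LIFO — newest first]: 272 @ $18.75 + 2 @ $16.25 = $5,132.50
Sale 2 (367) [LIFO — newest first]: 70 @ $16.85 + 246 @ $16.25 + 51 @ $15.40 = $5,962.40
Total COGS = $5,132.50 + $5,962.40 = $11,094.90
Ending inventory: 98 @ $15.40 + 173 @ $16.40 + 92 @ $22.35 + 251 @ $20.30 = $11,497.90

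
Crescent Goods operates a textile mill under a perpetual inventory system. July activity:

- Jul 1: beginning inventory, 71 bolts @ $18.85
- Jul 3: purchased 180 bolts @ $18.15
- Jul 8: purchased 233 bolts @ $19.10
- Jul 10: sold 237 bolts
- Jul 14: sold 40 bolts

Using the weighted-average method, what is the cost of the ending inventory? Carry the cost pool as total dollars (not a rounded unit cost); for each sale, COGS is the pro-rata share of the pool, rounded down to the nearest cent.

After Jul 1: 71 on hand, pool $1,338.35 (≈ $18.8500 each)
After Jul 3: 251 on hand, pool $4,605.35 (≈ $18.3480 each)
After Jul 8: 484 on hand, pool $9,055.65 (≈ $18.7100 each)
Jul 10, sell 237: 237/484 × $9,055.65 → $4,434.27
Jul 14, sell 40: 40/247 × $4,621.38 → $748.40
Total COGS = $4,434.27 + $748.40 = $5,182.67
Ending inventory (cost pool remaining) = $3,872.98

Ending inventory = $3,872.98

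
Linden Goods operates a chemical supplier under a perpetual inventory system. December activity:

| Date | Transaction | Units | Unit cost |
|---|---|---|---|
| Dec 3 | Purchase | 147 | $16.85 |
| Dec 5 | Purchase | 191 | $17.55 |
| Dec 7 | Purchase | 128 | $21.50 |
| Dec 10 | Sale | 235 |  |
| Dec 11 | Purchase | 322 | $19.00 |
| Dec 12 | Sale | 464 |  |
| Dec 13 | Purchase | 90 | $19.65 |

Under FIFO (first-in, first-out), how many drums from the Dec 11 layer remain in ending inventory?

Dec 10, 235 sold [FIFO — oldest first]: 147 @ $16.85 + 88 @ $17.55 = $4,021.35
Dec 12, 464 sold [FIFO — oldest first]: 103 @ $17.55 + 128 @ $21.50 + 233 @ $19.00 = $8,986.65
Total COGS = $4,021.35 + $8,986.65 = $13,008.00
Ending inventory: 89 @ $19.00 + 90 @ $19.65 = $3,459.50

89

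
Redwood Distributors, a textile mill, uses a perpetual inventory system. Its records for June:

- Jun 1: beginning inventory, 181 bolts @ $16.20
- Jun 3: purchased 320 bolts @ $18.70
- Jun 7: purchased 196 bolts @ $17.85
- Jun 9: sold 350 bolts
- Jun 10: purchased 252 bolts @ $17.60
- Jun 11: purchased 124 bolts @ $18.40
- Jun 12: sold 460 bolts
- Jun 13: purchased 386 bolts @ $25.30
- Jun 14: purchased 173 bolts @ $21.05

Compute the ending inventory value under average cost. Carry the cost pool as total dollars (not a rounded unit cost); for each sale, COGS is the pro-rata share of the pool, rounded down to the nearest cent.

After Jun 1: 181 on hand, pool $2,932.20 (≈ $16.2000 each)
After Jun 3: 501 on hand, pool $8,916.20 (≈ $17.7968 each)
After Jun 7: 697 on hand, pool $12,414.80 (≈ $17.8118 each)
Jun 9, sell 350: 350/697 × $12,414.80 → $6,234.11
After Jun 10: 599 on hand, pool $10,615.89 (≈ $17.7227 each)
After Jun 11: 723 on hand, pool $12,897.49 (≈ $17.8389 each)
Jun 12, sell 460: 460/723 × $12,897.49 → $8,205.87
After Jun 13: 649 on hand, pool $14,457.42 (≈ $22.2765 each)
After Jun 14: 822 on hand, pool $18,099.07 (≈ $22.0183 each)
Total COGS = $6,234.11 + $8,205.87 = $14,439.98
Ending inventory (cost pool remaining) = $18,099.07

Ending inventory = $18,099.07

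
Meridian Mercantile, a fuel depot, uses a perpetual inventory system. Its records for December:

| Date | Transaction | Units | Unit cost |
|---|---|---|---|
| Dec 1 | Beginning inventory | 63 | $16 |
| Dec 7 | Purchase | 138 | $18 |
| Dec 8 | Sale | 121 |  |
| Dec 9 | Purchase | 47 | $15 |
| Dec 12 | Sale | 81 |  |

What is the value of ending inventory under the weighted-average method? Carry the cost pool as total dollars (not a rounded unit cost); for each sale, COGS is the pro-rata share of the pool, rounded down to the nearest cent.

After Dec 1: 63 on hand, pool $1,008.00 (≈ $16.0000 each)
After Dec 7: 201 on hand, pool $3,492.00 (≈ $17.3731 each)
Dec 8, sell 121: 121/201 × $3,492.00 → $2,102.14
After Dec 9: 127 on hand, pool $2,094.86 (≈ $16.4950 each)
Dec 12, sell 81: 81/127 × $2,094.86 → $1,336.09
Total COGS = $2,102.14 + $1,336.09 = $3,438.23
Ending inventory (cost pool remaining) = $758.77
Check: goods available $4,197.00 = COGS $3,438.23 + ending $758.77

Ending inventory = $758.77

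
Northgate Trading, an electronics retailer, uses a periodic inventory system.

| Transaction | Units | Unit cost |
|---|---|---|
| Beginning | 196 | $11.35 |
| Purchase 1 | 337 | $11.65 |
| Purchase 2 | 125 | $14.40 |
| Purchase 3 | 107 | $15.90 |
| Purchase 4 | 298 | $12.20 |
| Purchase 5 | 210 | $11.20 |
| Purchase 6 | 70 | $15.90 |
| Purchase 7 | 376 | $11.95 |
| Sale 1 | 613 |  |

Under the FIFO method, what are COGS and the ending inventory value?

COGS = $7,302.65; ending inventory = $13,943.10

Sale 1 (613) [FIFO — oldest first]: 196 @ $11.35 + 337 @ $11.65 + 80 @ $14.40 = $7,302.65
Ending inventory: 45 @ $14.40 + 107 @ $15.90 + 298 @ $12.20 + 210 @ $11.20 + 70 @ $15.90 + 376 @ $11.95 = $13,943.10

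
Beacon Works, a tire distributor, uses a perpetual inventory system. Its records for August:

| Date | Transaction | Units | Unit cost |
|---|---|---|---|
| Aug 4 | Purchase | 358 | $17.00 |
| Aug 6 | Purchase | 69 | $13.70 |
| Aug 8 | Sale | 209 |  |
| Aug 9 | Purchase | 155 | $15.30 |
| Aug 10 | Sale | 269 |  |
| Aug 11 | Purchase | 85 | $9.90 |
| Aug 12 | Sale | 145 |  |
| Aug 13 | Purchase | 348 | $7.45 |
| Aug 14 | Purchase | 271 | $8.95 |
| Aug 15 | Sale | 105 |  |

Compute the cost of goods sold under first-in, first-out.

Aug 8, 209 sold [FIFO — oldest first]: 209 @ $17.00 = $3,553.00
Aug 10, 269 sold [FIFO — oldest first]: 149 @ $17.00 + 69 @ $13.70 + 51 @ $15.30 = $4,258.60
Aug 12, 145 sold [FIFO — oldest first]: 104 @ $15.30 + 41 @ $9.90 = $1,997.10
Aug 15, 105 sold [FIFO — oldest first]: 44 @ $9.90 + 61 @ $7.45 = $890.05
Total COGS = $3,553.00 + $4,258.60 + $1,997.10 + $890.05 = $10,698.75
Ending inventory: 287 @ $7.45 + 271 @ $8.95 = $4,563.60

COGS = $10,698.75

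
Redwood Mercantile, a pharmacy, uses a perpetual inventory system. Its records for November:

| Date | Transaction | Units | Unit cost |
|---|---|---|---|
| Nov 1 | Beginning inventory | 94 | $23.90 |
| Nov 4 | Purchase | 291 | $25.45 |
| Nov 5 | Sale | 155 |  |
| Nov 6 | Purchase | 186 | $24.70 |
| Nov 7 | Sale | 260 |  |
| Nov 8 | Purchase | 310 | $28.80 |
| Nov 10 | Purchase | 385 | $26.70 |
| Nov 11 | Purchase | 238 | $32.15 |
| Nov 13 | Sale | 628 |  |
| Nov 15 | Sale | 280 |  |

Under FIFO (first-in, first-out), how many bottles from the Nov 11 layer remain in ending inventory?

Nov 5, 155 sold [FIFO — oldest first]: 94 @ $23.90 + 61 @ $25.45 = $3,799.05
Nov 7, 260 sold [FIFO — oldest first]: 230 @ $25.45 + 30 @ $24.70 = $6,594.50
Nov 13, 628 sold [FIFO — oldest first]: 156 @ $24.70 + 310 @ $28.80 + 162 @ $26.70 = $17,106.60
Nov 15, 280 sold [FIFO — oldest first]: 223 @ $26.70 + 57 @ $32.15 = $7,786.65
Total COGS = $3,799.05 + $6,594.50 + $17,106.60 + $7,786.65 = $35,286.80
Ending inventory: 181 @ $32.15 = $5,819.15
Check: goods available $41,105.95 = COGS $35,286.80 + ending $5,819.15

181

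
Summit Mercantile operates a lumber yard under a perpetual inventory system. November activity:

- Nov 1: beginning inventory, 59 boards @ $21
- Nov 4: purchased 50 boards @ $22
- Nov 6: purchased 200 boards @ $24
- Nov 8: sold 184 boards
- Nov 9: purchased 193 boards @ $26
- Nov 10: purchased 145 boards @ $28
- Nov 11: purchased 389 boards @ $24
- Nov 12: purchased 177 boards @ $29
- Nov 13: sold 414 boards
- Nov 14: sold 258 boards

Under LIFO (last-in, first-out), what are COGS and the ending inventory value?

Nov 8, 184 sold [LIFO — newest first]: 184 @ $24 = $4,416
Nov 13, 414 sold [LIFO — newest first]: 177 @ $29 + 237 @ $24 = $10,821
Nov 14, 258 sold [LIFO — newest first]: 152 @ $24 + 106 @ $28 = $6,616
Total COGS = $4,416 + $10,821 + $6,616 = $21,853
Ending inventory: 59 @ $21 + 50 @ $22 + 16 @ $24 + 193 @ $26 + 39 @ $28 = $8,833

COGS = $21,853; ending inventory = $8,833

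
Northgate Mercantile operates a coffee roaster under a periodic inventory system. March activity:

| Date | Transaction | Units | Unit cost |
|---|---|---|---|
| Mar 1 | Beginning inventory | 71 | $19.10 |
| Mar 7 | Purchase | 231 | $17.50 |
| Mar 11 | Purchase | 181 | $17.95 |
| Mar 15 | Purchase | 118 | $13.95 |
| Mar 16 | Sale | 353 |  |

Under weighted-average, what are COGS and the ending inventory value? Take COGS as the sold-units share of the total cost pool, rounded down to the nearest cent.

COGS = $6,046.02; ending inventory = $4,247.63

Mar 16, sell 353: 353/601 × $10,293.65 → $6,046.02
Ending inventory (cost pool remaining) = $4,247.63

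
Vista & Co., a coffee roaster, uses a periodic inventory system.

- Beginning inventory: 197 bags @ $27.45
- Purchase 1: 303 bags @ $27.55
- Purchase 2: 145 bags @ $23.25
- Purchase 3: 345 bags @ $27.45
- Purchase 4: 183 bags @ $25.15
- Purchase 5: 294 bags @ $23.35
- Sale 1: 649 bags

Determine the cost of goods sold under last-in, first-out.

COGS = $16,188.75

Sale 1 (649) [LIFO — newest first]: 294 @ $23.35 + 183 @ $25.15 + 172 @ $27.45 = $16,188.75
Ending inventory: 197 @ $27.45 + 303 @ $27.55 + 145 @ $23.25 + 173 @ $27.45 = $21,875.40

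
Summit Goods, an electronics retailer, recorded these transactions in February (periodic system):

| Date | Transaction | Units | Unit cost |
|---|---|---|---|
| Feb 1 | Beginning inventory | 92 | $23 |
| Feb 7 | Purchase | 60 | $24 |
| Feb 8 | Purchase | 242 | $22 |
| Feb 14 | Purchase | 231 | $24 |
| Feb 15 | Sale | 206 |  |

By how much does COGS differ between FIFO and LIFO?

FIFO COGS: 92 @ $23 + 60 @ $24 + 54 @ $22 = $4,744
LIFO COGS: 206 @ $24 = $4,944
Difference = |$4,744 − $4,944| = $200

$200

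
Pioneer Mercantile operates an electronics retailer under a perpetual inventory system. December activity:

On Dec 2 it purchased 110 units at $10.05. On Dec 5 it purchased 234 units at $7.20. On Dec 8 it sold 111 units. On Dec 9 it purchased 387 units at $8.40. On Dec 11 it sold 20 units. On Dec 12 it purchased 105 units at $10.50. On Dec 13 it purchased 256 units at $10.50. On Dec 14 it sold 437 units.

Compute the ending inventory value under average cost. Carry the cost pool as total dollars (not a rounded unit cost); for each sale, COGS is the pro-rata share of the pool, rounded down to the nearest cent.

Ending inventory = $4,779.48

After Dec 2: 110 on hand, pool $1,105.50 (≈ $10.0500 each)
After Dec 5: 344 on hand, pool $2,790.30 (≈ $8.1113 each)
Dec 8, sell 111: 111/344 × $2,790.30 → $900.35
After Dec 9: 620 on hand, pool $5,140.75 (≈ $8.2915 each)
Dec 11, sell 20: 20/620 × $5,140.75 → $165.83
After Dec 12: 705 on hand, pool $6,077.42 (≈ $8.6205 each)
After Dec 13: 961 on hand, pool $8,765.42 (≈ $9.1211 each)
Dec 14, sell 437: 437/961 × $8,765.42 → $3,985.94
Total COGS = $900.35 + $165.83 + $3,985.94 = $5,052.12
Ending inventory (cost pool remaining) = $4,779.48
Check: goods available $9,831.60 = COGS $5,052.12 + ending $4,779.48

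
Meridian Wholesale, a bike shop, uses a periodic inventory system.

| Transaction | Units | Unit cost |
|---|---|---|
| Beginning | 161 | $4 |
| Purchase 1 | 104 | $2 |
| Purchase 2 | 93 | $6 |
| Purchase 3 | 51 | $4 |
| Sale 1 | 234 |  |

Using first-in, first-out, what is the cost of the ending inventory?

Sale 1 (234) [FIFO — oldest first]: 161 @ $4 + 73 @ $2 = $790
Ending inventory: 31 @ $2 + 93 @ $6 + 51 @ $4 = $824
Check: goods available $1,614 = COGS $790 + ending $824

Ending inventory = $824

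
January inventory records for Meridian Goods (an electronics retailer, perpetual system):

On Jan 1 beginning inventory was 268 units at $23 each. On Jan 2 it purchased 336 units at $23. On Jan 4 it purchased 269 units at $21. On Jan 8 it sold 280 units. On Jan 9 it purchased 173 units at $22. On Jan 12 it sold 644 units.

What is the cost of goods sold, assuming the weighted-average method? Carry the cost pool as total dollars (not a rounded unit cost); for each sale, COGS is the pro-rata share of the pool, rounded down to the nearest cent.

After Jan 1: 268 on hand, pool $6,164.00 (≈ $23.0000 each)
After Jan 2: 604 on hand, pool $13,892.00 (≈ $23.0000 each)
After Jan 4: 873 on hand, pool $19,541.00 (≈ $22.3837 each)
Jan 8, sell 280: 280/873 × $19,541.00 → $6,267.44
After Jan 9: 766 on hand, pool $17,079.56 (≈ $22.2971 each)
Jan 12, sell 644: 644/766 × $17,079.56 → $14,359.31
Total COGS = $6,267.44 + $14,359.31 = $20,626.75
Ending inventory (cost pool remaining) = $2,720.25

COGS = $20,626.75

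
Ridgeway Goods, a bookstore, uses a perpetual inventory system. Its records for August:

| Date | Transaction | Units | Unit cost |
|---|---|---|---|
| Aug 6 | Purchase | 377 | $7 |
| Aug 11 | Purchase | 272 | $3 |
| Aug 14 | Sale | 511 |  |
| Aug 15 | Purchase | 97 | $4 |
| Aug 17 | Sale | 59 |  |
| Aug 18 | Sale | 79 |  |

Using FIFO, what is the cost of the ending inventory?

Ending inventory = $388

Aug 14, 511 sold [FIFO — oldest first]: 377 @ $7 + 134 @ $3 = $3,041
Aug 17, 59 sold [FIFO — oldest first]: 59 @ $3 = $177
Aug 18, 79 sold [FIFO — oldest first]: 79 @ $3 = $237
Total COGS = $3,041 + $177 + $237 = $3,455
Ending inventory: 97 @ $4 = $388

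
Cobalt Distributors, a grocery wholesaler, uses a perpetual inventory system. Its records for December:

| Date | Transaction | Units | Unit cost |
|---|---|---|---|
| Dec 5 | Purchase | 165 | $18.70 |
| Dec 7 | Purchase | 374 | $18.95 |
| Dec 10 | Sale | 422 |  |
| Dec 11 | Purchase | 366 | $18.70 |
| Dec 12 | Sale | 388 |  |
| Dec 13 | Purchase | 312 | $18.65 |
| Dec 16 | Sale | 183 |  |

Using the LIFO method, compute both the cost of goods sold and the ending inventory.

Dec 10, 422 sold [LIFO — newest first]: 374 @ $18.95 + 48 @ $18.70 = $7,984.90
Dec 12, 388 sold [LIFO — newest first]: 366 @ $18.70 + 22 @ $18.70 = $7,255.60
Dec 16, 183 sold [LIFO — newest first]: 183 @ $18.65 = $3,412.95
Total COGS = $7,984.90 + $7,255.60 + $3,412.95 = $18,653.45
Ending inventory: 95 @ $18.70 + 129 @ $18.65 = $4,182.35

COGS = $18,653.45; ending inventory = $4,182.35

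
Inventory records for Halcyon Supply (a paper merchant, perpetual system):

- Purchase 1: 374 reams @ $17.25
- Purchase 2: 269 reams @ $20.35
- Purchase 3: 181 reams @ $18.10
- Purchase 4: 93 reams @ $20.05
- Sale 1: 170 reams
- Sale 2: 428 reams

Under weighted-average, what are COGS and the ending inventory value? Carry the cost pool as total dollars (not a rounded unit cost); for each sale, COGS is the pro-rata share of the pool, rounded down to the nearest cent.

COGS = $11,129.45; ending inventory = $5,936.95

After Purchase 1: 374 on hand, pool $6,451.50 (≈ $17.2500 each)
After Purchase 2: 643 on hand, pool $11,925.65 (≈ $18.5469 each)
After Purchase 3: 824 on hand, pool $15,201.75 (≈ $18.4487 each)
After Purchase 4: 917 on hand, pool $17,066.40 (≈ $18.6111 each)
Sale 1, sell 170: 170/917 × $17,066.40 → $3,163.89
Sale 2, sell 428: 428/747 × $13,902.51 → $7,965.56
Total COGS = $3,163.89 + $7,965.56 = $11,129.45
Ending inventory (cost pool remaining) = $5,936.95
Check: goods available $17,066.40 = COGS $11,129.45 + ending $5,936.95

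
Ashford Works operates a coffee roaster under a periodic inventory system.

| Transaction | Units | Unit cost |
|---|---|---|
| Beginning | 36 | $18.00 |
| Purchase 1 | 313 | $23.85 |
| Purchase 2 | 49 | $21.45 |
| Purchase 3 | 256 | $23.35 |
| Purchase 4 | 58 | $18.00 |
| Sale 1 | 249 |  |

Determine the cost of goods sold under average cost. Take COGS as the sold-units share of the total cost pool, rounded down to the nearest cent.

Sale 1, sell 249: 249/712 × $16,185.70 → $5,660.44
Ending inventory (cost pool remaining) = $10,525.26
Check: goods available $16,185.70 = COGS $5,660.44 + ending $10,525.26

COGS = $5,660.44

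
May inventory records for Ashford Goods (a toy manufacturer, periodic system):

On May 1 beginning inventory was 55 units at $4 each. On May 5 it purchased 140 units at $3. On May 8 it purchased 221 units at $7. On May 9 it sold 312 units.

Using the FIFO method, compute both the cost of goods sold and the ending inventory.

COGS = $1,459; ending inventory = $728

May 9, 312 sold [FIFO — oldest first]: 55 @ $4 + 140 @ $3 + 117 @ $7 = $1,459
Ending inventory: 104 @ $7 = $728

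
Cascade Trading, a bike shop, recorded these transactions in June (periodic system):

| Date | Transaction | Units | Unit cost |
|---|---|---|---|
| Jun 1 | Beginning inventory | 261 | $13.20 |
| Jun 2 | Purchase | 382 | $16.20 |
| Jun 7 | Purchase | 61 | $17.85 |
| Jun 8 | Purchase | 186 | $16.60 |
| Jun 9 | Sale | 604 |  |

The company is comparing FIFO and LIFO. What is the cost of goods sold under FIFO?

FIFO COGS: 261 @ $13.20 + 343 @ $16.20 = $9,001.80
LIFO COGS: 186 @ $16.60 + 61 @ $17.85 + 357 @ $16.20 = $9,959.85

COGS = $9,001.80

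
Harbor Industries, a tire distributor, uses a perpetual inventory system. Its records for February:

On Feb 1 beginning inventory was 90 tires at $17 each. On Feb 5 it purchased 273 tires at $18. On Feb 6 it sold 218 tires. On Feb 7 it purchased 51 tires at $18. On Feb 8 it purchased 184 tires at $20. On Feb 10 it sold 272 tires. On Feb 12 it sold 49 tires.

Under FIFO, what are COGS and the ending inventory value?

COGS = $9,862; ending inventory = $1,180

Feb 6, 218 sold [FIFO — oldest first]: 90 @ $17 + 128 @ $18 = $3,834
Feb 10, 272 sold [FIFO — oldest first]: 145 @ $18 + 51 @ $18 + 76 @ $20 = $5,048
Feb 12, 49 sold [FIFO — oldest first]: 49 @ $20 = $980
Total COGS = $3,834 + $5,048 + $980 = $9,862
Ending inventory: 59 @ $20 = $1,180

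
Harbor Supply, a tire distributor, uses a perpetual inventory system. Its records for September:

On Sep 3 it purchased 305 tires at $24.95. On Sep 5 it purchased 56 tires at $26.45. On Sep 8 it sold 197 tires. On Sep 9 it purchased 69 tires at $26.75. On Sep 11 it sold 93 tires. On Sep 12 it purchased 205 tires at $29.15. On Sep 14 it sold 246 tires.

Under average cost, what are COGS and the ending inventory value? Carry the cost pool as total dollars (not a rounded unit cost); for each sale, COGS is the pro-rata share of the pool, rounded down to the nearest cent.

COGS = $14,167.33; ending inventory = $2,745.12

After Sep 3: 305 on hand, pool $7,609.75 (≈ $24.9500 each)
After Sep 5: 361 on hand, pool $9,090.95 (≈ $25.1827 each)
Sep 8, sell 197: 197/361 × $9,090.95 → $4,960.98
After Sep 9: 233 on hand, pool $5,975.72 (≈ $25.6469 each)
Sep 11, sell 93: 93/233 × $5,975.72 → $2,385.15
After Sep 12: 345 on hand, pool $9,566.32 (≈ $27.7285 each)
Sep 14, sell 246: 246/345 × $9,566.32 → $6,821.20
Total COGS = $4,960.98 + $2,385.15 + $6,821.20 = $14,167.33
Ending inventory (cost pool remaining) = $2,745.12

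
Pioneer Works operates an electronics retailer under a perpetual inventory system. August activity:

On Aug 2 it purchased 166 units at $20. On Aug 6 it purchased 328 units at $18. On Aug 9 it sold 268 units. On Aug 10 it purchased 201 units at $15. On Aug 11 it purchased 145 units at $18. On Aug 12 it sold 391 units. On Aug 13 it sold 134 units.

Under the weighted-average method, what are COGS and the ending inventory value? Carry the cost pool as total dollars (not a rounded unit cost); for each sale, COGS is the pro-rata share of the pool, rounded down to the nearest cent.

COGS = $14,040.06; ending inventory = $808.94

After Aug 2: 166 on hand, pool $3,320.00 (≈ $20.0000 each)
After Aug 6: 494 on hand, pool $9,224.00 (≈ $18.6721 each)
Aug 9, sell 268: 268/494 × $9,224.00 → $5,004.11
After Aug 10: 427 on hand, pool $7,234.89 (≈ $16.9435 each)
After Aug 11: 572 on hand, pool $9,844.89 (≈ $17.2113 each)
Aug 12, sell 391: 391/572 × $9,844.89 → $6,729.63
Aug 13, sell 134: 134/181 × $3,115.26 → $2,306.32
Total COGS = $5,004.11 + $6,729.63 + $2,306.32 = $14,040.06
Ending inventory (cost pool remaining) = $808.94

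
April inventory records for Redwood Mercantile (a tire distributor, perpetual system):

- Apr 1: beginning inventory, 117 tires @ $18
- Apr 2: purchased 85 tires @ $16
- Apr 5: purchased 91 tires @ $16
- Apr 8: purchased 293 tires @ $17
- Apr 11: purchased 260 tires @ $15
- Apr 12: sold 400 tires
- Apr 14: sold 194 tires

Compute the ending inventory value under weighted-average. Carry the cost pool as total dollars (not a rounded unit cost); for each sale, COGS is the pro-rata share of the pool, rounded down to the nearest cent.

Ending inventory = $4,111.54

After Apr 1: 117 on hand, pool $2,106.00 (≈ $18.0000 each)
After Apr 2: 202 on hand, pool $3,466.00 (≈ $17.1584 each)
After Apr 5: 293 on hand, pool $4,922.00 (≈ $16.7986 each)
After Apr 8: 586 on hand, pool $9,903.00 (≈ $16.8993 each)
After Apr 11: 846 on hand, pool $13,803.00 (≈ $16.3156 each)
Apr 12, sell 400: 400/846 × $13,803.00 → $6,526.24
Apr 14, sell 194: 194/446 × $7,276.76 → $3,165.22
Total COGS = $6,526.24 + $3,165.22 = $9,691.46
Ending inventory (cost pool remaining) = $4,111.54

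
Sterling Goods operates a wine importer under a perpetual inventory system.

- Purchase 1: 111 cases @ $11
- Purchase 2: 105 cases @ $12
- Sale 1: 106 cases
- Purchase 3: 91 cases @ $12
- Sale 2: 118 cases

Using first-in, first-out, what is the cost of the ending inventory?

Sale 1 (106) [FIFO — oldest first]: 106 @ $11 = $1,166
Sale 2 (118) [FIFO — oldest first]: 5 @ $11 + 105 @ $12 + 8 @ $12 = $1,411
Total COGS = $1,166 + $1,411 = $2,577
Ending inventory: 83 @ $12 = $996

Ending inventory = $996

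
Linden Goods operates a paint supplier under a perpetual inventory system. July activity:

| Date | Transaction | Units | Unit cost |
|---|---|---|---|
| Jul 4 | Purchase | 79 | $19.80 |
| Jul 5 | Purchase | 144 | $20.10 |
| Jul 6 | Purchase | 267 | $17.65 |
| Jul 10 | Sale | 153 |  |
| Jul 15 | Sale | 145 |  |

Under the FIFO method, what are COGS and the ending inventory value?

Jul 10, 153 sold [FIFO — oldest first]: 79 @ $19.80 + 74 @ $20.10 = $3,051.60
Jul 15, 145 sold [FIFO — oldest first]: 70 @ $20.10 + 75 @ $17.65 = $2,730.75
Total COGS = $3,051.60 + $2,730.75 = $5,782.35
Ending inventory: 192 @ $17.65 = $3,388.80
Check: goods available $9,171.15 = COGS $5,782.35 + ending $3,388.80

COGS = $5,782.35; ending inventory = $3,388.80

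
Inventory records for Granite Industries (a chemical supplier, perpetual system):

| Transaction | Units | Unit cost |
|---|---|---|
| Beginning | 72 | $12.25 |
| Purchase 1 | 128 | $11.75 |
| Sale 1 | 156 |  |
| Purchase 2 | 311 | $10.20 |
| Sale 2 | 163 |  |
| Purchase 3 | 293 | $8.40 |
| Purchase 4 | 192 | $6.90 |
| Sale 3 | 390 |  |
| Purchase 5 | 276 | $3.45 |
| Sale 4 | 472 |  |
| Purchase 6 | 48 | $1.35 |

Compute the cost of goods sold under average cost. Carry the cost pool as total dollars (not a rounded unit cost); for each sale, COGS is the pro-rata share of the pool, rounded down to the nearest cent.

After Beginning: 72 on hand, pool $882.00 (≈ $12.2500 each)
After Purchase 1: 200 on hand, pool $2,386.00 (≈ $11.9300 each)
Sale 1, sell 156: 156/200 × $2,386.00 → $1,861.08
After Purchase 2: 355 on hand, pool $3,697.12 (≈ $10.4144 each)
Sale 2, sell 163: 163/355 × $3,697.12 → $1,697.55
After Purchase 3: 485 on hand, pool $4,460.77 (≈ $9.1975 each)
After Purchase 4: 677 on hand, pool $5,785.57 (≈ $8.5459 each)
Sale 3, sell 390: 390/677 × $5,785.57 → $3,332.89
After Purchase 5: 563 on hand, pool $3,404.88 (≈ $6.0477 each)
Sale 4, sell 472: 472/563 × $3,404.88 → $2,854.53
After Purchase 6: 139 on hand, pool $615.15 (≈ $4.4255 each)
Total COGS = $1,861.08 + $1,697.55 + $3,332.89 + $2,854.53 = $9,746.05
Ending inventory (cost pool remaining) = $615.15

COGS = $9,746.05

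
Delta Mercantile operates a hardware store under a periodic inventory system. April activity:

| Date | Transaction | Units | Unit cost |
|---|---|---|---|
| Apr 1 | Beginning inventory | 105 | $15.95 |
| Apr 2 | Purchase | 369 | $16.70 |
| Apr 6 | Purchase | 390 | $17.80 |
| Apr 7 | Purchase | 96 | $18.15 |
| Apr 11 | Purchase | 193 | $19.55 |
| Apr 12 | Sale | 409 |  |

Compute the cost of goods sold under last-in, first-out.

Apr 12, 409 sold [LIFO — newest first]: 193 @ $19.55 + 96 @ $18.15 + 120 @ $17.80 = $7,651.55
Ending inventory: 105 @ $15.95 + 369 @ $16.70 + 270 @ $17.80 = $12,643.05
Check: goods available $20,294.60 = COGS $7,651.55 + ending $12,643.05

COGS = $7,651.55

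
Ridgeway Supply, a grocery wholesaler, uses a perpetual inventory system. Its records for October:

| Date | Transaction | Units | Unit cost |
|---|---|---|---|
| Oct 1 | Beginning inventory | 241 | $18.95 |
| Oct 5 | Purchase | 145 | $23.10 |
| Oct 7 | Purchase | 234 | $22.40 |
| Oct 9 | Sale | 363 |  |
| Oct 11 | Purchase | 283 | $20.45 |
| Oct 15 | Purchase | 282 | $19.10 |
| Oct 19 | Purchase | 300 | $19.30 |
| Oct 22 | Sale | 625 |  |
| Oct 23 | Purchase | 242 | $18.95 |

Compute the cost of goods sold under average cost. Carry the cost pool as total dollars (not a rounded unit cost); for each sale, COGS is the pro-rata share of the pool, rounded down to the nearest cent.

COGS = $20,191.44

After Oct 1: 241 on hand, pool $4,566.95 (≈ $18.9500 each)
After Oct 5: 386 on hand, pool $7,916.45 (≈ $20.5089 each)
After Oct 7: 620 on hand, pool $13,158.05 (≈ $21.2227 each)
Oct 9, sell 363: 363/620 × $13,158.05 → $7,703.82
After Oct 11: 540 on hand, pool $11,241.58 (≈ $20.8177 each)
After Oct 15: 822 on hand, pool $16,627.78 (≈ $20.2284 each)
After Oct 19: 1122 on hand, pool $22,417.78 (≈ $19.9802 each)
Oct 22, sell 625: 625/1122 × $22,417.78 → $12,487.62
After Oct 23: 739 on hand, pool $14,516.06 (≈ $19.6428 each)
Total COGS = $7,703.82 + $12,487.62 = $20,191.44
Ending inventory (cost pool remaining) = $14,516.06
Check: goods available $34,707.50 = COGS $20,191.44 + ending $14,516.06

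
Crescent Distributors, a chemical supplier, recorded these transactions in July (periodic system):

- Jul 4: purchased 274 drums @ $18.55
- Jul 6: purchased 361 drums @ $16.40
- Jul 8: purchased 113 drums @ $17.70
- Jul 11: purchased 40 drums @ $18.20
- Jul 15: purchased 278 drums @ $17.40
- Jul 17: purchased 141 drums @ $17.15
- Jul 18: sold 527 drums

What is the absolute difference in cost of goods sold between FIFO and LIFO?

$44.95

FIFO COGS: 274 @ $18.55 + 253 @ $16.40 = $9,231.90
LIFO COGS: 141 @ $17.15 + 278 @ $17.40 + 40 @ $18.20 + 68 @ $17.70 = $9,186.95
Difference = |$9,231.90 − $9,186.95| = $44.95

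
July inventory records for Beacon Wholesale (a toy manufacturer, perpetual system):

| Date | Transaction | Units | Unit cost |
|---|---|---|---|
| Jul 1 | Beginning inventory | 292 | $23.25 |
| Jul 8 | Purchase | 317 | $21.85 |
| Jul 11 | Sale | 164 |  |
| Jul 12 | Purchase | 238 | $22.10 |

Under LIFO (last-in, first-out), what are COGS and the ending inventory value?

COGS = $3,583.40; ending inventory = $15,391.85

Jul 11, 164 sold [LIFO — newest first]: 164 @ $21.85 = $3,583.40
Ending inventory: 292 @ $23.25 + 153 @ $21.85 + 238 @ $22.10 = $15,391.85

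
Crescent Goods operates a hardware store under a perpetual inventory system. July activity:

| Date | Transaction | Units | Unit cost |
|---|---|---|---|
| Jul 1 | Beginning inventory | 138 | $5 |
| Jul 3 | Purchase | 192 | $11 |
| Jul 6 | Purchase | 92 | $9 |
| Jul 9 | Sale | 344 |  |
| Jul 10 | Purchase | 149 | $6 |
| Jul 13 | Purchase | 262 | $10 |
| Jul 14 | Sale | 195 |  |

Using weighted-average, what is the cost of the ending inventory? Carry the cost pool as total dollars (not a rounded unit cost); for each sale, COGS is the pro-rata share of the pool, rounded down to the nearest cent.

Ending inventory = $2,516.11

After Jul 1: 138 on hand, pool $690.00 (≈ $5.0000 each)
After Jul 3: 330 on hand, pool $2,802.00 (≈ $8.4909 each)
After Jul 6: 422 on hand, pool $3,630.00 (≈ $8.6019 each)
Jul 9, sell 344: 344/422 × $3,630.00 → $2,959.05
After Jul 10: 227 on hand, pool $1,564.95 (≈ $6.8941 each)
After Jul 13: 489 on hand, pool $4,184.95 (≈ $8.5582 each)
Jul 14, sell 195: 195/489 × $4,184.95 → $1,668.84
Total COGS = $2,959.05 + $1,668.84 = $4,627.89
Ending inventory (cost pool remaining) = $2,516.11
Check: goods available $7,144.00 = COGS $4,627.89 + ending $2,516.11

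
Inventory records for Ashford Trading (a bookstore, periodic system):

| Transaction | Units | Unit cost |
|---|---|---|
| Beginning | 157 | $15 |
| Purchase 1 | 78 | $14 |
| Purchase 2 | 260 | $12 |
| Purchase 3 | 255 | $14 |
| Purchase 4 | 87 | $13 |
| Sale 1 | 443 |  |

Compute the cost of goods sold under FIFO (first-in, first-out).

Sale 1 (443) [FIFO — oldest first]: 157 @ $15 + 78 @ $14 + 208 @ $12 = $5,943
Ending inventory: 52 @ $12 + 255 @ $14 + 87 @ $13 = $5,325
Check: goods available $11,268 = COGS $5,943 + ending $5,325

COGS = $5,943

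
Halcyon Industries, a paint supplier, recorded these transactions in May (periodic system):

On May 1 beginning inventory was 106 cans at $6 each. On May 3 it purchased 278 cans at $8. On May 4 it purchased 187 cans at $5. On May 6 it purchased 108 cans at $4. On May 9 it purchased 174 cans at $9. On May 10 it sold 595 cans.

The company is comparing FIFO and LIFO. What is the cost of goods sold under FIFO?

FIFO COGS: 106 @ $6 + 278 @ $8 + 187 @ $5 + 24 @ $4 = $3,891
LIFO COGS: 174 @ $9 + 108 @ $4 + 187 @ $5 + 126 @ $8 = $3,941

COGS = $3,891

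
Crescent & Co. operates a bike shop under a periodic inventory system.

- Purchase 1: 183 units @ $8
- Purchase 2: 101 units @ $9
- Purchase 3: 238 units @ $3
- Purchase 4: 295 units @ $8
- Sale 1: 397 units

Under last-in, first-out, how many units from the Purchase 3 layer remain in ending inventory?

Sale 1 (397) [LIFO — newest first]: 295 @ $8 + 102 @ $3 = $2,666
Ending inventory: 183 @ $8 + 101 @ $9 + 136 @ $3 = $2,781

136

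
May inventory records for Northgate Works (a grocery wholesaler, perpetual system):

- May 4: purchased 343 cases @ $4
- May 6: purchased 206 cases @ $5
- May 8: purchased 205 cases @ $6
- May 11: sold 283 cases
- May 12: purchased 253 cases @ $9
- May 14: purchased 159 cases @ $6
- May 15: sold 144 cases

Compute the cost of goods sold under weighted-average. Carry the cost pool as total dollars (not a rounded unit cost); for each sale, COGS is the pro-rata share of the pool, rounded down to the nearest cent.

COGS = $2,260.10

After May 4: 343 on hand, pool $1,372.00 (≈ $4.0000 each)
After May 6: 549 on hand, pool $2,402.00 (≈ $4.3752 each)
After May 8: 754 on hand, pool $3,632.00 (≈ $4.8170 each)
May 11, sell 283: 283/754 × $3,632.00 → $1,363.20
After May 12: 724 on hand, pool $4,545.80 (≈ $6.2787 each)
After May 14: 883 on hand, pool $5,499.80 (≈ $6.2285 each)
May 15, sell 144: 144/883 × $5,499.80 → $896.90
Total COGS = $1,363.20 + $896.90 = $2,260.10
Ending inventory (cost pool remaining) = $4,602.90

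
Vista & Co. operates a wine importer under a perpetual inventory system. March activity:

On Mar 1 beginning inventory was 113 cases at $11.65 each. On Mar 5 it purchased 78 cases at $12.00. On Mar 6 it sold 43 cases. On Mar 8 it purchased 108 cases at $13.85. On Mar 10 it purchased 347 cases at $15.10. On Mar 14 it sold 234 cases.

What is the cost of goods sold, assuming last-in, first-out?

Mar 6, 43 sold [LIFO — newest first]: 43 @ $12.00 = $516.00
Mar 14, 234 sold [LIFO — newest first]: 234 @ $15.10 = $3,533.40
Total COGS = $516.00 + $3,533.40 = $4,049.40
Ending inventory: 113 @ $11.65 + 35 @ $12.00 + 108 @ $13.85 + 113 @ $15.10 = $4,938.55
Check: goods available $8,987.95 = COGS $4,049.40 + ending $4,938.55

COGS = $4,049.40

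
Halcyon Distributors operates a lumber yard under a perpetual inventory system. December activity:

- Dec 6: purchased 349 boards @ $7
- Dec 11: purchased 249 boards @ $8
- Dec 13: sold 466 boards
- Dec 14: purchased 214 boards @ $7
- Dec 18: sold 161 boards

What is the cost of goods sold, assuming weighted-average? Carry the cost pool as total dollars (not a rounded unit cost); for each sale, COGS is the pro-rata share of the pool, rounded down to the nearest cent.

COGS = $4,608.60

After Dec 6: 349 on hand, pool $2,443.00 (≈ $7.0000 each)
After Dec 11: 598 on hand, pool $4,435.00 (≈ $7.4164 each)
Dec 13, sell 466: 466/598 × $4,435.00 → $3,456.03
After Dec 14: 346 on hand, pool $2,476.97 (≈ $7.1589 each)
Dec 18, sell 161: 161/346 × $2,476.97 → $1,152.57
Total COGS = $3,456.03 + $1,152.57 = $4,608.60
Ending inventory (cost pool remaining) = $1,324.40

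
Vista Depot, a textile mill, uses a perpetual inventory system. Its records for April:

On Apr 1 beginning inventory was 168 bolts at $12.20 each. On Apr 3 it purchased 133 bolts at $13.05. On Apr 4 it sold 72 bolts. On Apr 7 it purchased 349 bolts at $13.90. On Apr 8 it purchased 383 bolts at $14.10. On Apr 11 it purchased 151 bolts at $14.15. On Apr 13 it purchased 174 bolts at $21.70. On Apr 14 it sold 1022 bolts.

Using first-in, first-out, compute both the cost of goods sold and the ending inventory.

COGS = $14,899.80; ending inventory = $5,049.30

Apr 4, 72 sold [FIFO — oldest first]: 72 @ $12.20 = $878.40
Apr 14, 1022 sold [FIFO — oldest first]: 96 @ $12.20 + 133 @ $13.05 + 349 @ $13.90 + 383 @ $14.10 + 61 @ $14.15 = $14,021.40
Total COGS = $878.40 + $14,021.40 = $14,899.80
Ending inventory: 90 @ $14.15 + 174 @ $21.70 = $5,049.30
Check: goods available $19,949.10 = COGS $14,899.80 + ending $5,049.30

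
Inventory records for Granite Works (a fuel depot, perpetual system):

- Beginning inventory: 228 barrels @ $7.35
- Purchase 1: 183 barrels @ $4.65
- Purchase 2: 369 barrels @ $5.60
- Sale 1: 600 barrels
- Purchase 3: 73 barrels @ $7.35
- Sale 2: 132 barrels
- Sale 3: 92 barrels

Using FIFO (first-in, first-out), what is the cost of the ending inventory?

Ending inventory = $213.15

Sale 1 (600) [FIFO — oldest first]: 228 @ $7.35 + 183 @ $4.65 + 189 @ $5.60 = $3,585.15
Sale 2 (132) [FIFO — oldest first]: 132 @ $5.60 = $739.20
Sale 3 (92) [FIFO — oldest first]: 48 @ $5.60 + 44 @ $7.35 = $592.20
Total COGS = $3,585.15 + $739.20 + $592.20 = $4,916.55
Ending inventory: 29 @ $7.35 = $213.15
Check: goods available $5,129.70 = COGS $4,916.55 + ending $213.15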